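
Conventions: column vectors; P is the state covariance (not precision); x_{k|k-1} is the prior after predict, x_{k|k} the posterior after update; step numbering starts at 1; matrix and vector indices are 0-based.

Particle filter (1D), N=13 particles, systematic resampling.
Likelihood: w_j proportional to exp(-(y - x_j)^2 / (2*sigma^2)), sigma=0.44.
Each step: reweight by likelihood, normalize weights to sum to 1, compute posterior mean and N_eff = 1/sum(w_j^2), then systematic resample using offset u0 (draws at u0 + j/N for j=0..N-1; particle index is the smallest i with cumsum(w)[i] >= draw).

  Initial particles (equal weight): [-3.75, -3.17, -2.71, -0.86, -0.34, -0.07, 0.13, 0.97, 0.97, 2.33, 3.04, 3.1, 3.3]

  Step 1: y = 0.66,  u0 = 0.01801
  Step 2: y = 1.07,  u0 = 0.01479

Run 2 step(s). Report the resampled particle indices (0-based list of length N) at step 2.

resampled_idx = [2, 5, 6, 6, 7, 7, 8, 9, 9, 10, 11, 11, 12]

step 1: w=[0.0000, 0.0000, 0.0000, 0.0011, 0.0318, 0.1063, 0.2038, 0.3284, 0.3284, 0.0003, 0.0000, 0.0000, 0.0000]  mean=0.6451  Neff=3.7106  idx=[4, 5, 6, 6, 6, 7, 7, 7, 7, 8, 8, 8, 8]
step 2: w=[0.0007, 0.0043, 0.0125, 0.0125, 0.0125, 0.1197, 0.1197, 0.1197, 0.1197, 0.1197, 0.1197, 0.1197, 0.1197]  mean=0.9330  Neff=8.6908  idx=[2, 5, 6, 6, 7, 7, 8, 9, 9, 10, 11, 11, 12]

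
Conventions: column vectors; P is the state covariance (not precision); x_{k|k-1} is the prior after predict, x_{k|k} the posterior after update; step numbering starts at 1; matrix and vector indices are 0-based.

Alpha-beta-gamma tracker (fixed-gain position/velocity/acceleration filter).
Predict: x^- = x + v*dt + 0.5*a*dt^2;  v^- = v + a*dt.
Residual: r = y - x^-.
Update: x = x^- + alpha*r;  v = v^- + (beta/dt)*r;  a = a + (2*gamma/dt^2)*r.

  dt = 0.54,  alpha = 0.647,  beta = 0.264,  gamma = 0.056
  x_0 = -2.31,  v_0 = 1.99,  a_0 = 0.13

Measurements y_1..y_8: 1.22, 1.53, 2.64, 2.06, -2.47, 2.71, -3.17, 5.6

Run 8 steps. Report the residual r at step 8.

resid = 10.0485

step 1: x_pred=-1.2164  r=2.4364  x^+=0.3599  v^+=3.2514  a^+=1.0658
step 2: x_pred=2.2711  r=-0.7411  x^+=1.7916  v^+=3.4646  a^+=0.7812
step 3: x_pred=3.7764  r=-1.1364  x^+=3.0411  v^+=3.3309  a^+=0.3447
step 4: x_pred=4.8901  r=-2.8301  x^+=3.0590  v^+=2.1334  a^+=-0.7423
step 5: x_pred=4.1028  r=-6.5728  x^+=-0.1498  v^+=-1.4808  a^+=-3.2668
step 6: x_pred=-1.4257  r=4.1357  x^+=1.2501  v^+=-1.2230  a^+=-1.6783
step 7: x_pred=0.3450  r=-3.5150  x^+=-1.9292  v^+=-3.8477  a^+=-3.0284
step 8: x_pred=-4.4485  r=10.0485  x^+=2.0529  v^+=-0.5704  a^+=0.8311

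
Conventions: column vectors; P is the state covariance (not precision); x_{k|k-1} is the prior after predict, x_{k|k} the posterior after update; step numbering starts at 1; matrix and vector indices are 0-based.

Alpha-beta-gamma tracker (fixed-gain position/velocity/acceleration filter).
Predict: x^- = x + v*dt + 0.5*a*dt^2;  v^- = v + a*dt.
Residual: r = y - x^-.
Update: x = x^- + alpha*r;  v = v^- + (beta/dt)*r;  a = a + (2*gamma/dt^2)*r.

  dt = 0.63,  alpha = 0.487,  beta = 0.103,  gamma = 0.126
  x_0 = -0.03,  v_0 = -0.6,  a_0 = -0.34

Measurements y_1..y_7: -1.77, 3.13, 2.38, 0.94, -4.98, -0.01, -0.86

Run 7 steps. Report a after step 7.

step 1: x_pred=-0.4755  r=-1.2945  x^+=-1.1059  v^+=-1.0258  a^+=-1.1619
step 2: x_pred=-1.9828  r=5.1128  x^+=0.5071  v^+=-0.9220  a^+=2.0843
step 3: x_pred=0.3399  r=2.0401  x^+=1.3334  v^+=0.7247  a^+=3.3796
step 4: x_pred=2.4607  r=-1.5207  x^+=1.7201  v^+=2.6052  a^+=2.4141
step 5: x_pred=3.8404  r=-8.8204  x^+=-0.4551  v^+=2.6840  a^+=-3.1862
step 6: x_pred=0.6035  r=-0.6135  x^+=0.3047  v^+=0.5763  a^+=-3.5757
step 7: x_pred=-0.0418  r=-0.8182  x^+=-0.4403  v^+=-1.8101  a^+=-4.0952

a_post = -4.0952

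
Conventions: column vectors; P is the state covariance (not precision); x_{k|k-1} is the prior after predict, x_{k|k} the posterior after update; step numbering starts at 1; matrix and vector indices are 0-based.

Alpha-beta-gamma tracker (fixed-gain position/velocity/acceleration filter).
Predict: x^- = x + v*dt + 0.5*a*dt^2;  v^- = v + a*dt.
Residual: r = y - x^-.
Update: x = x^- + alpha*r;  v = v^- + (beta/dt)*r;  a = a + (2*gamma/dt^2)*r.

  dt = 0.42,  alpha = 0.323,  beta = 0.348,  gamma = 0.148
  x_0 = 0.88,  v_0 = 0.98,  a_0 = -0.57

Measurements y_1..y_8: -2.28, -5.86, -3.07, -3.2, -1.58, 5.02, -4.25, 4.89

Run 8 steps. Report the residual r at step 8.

resid = -12.5498

step 1: x_pred=1.2413  r=-3.5213  x^+=0.1039  v^+=-2.1771  a^+=-6.4788
step 2: x_pred=-1.3819  r=-4.4781  x^+=-2.8283  v^+=-8.6086  a^+=-13.9931
step 3: x_pred=-7.6781  r=4.6081  x^+=-6.1897  v^+=-10.6676  a^+=-6.2607
step 4: x_pred=-11.2223  r=8.0223  x^+=-8.6311  v^+=-6.6501  a^+=7.2007
step 5: x_pred=-10.7890  r=9.2090  x^+=-7.8145  v^+=4.0046  a^+=22.6535
step 6: x_pred=-4.1345  r=9.1545  x^+=-1.1776  v^+=21.1042  a^+=38.0148
step 7: x_pred=11.0391  r=-15.2891  x^+=6.1007  v^+=24.4024  a^+=12.3597
step 8: x_pred=17.4398  r=-12.5498  x^+=13.3862  v^+=19.1950  a^+=-8.6989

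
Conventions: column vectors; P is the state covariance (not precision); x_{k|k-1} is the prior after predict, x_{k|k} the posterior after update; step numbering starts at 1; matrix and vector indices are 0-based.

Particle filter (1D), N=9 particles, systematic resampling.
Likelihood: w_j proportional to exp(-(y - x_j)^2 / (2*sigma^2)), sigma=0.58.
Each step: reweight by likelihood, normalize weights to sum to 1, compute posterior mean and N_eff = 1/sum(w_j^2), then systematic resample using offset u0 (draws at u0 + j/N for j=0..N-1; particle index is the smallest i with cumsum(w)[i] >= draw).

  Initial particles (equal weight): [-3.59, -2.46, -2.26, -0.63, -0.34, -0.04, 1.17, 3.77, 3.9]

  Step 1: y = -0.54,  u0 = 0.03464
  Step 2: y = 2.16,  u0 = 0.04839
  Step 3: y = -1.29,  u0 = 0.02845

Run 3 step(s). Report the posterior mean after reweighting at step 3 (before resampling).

step 1: w=[0.0000, 0.0016, 0.0046, 0.3729, 0.3557, 0.2603, 0.0049, 0.0000, 0.0000]  mean=-0.3749  Neff=2.9996  idx=[3, 3, 3, 3, 4, 4, 4, 5, 5]
step 2: w=[0.0052, 0.0052, 0.0052, 0.0052, 0.0508, 0.0508, 0.0508, 0.4134, 0.4134]  mean=-0.0980  Neff=2.8606  idx=[4, 6, 7, 7, 7, 8, 8, 8, 8]
step 3: w=[0.2162, 0.2162, 0.0811, 0.0811, 0.0811, 0.0811, 0.0811, 0.0811, 0.0811]  mean=-0.1697  Neff=7.1670  idx=[0, 0, 1, 1, 2, 3, 5, 6, 7]

post_mean = -0.1697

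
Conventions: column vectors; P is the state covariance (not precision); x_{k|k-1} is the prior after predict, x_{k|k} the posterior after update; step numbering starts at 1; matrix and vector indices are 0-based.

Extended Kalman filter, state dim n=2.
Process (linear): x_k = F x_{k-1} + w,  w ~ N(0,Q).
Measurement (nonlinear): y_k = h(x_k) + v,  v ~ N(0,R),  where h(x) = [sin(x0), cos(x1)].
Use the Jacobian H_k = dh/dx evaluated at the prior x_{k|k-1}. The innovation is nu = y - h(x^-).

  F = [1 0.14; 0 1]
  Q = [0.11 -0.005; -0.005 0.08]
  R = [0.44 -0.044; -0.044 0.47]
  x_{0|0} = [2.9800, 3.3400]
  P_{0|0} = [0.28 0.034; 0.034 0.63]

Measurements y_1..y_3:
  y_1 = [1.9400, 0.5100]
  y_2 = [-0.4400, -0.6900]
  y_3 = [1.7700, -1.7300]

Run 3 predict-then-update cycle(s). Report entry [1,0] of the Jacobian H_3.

step 1: x^-=[3.4476, 3.3400]  P^-=[0.4119 0.1172; 0.1172 0.7100]  H_jac=[-0.9535 0.0000; 0.0000 0.1971]  S=[0.8145 -0.0660; -0.0660 0.4976]  K=[-0.4836 -0.0177; -0.1157 0.2659]  nu=[2.2413, 1.4904]  x^+=[2.3372, 3.4771]  P^+=[0.2223 0.0656; 0.0656 0.6599]
step 2: x^-=[2.8240, 3.4771]  P^-=[0.3637 0.1530; 0.1530 0.7399]  H_jac=[-0.9500 0.0000; 0.0000 0.3292]  S=[0.7682 -0.0919; -0.0919 0.5502]  K=[-0.4477 0.0168; -0.1391 0.4195]  nu=[-0.7523, 0.2542]  x^+=[3.1651, 3.6884]  P^+=[0.2081 0.0838; 0.0838 0.6175]
step 3: x^-=[3.6815, 3.6884]  P^-=[0.3537 0.1653; 0.1653 0.6975]  H_jac=[-0.8578 0.0000; 0.0000 0.5199]  S=[0.7003 -0.1177; -0.1177 0.6585]  K=[-0.4241 0.0547; -0.1133 0.5304]  nu=[2.2840, -0.8758]  x^+=[2.6649, 2.9651]  P^+=[0.2203 0.0853; 0.0853 0.4891]

H_jac[1,0] = 0.0000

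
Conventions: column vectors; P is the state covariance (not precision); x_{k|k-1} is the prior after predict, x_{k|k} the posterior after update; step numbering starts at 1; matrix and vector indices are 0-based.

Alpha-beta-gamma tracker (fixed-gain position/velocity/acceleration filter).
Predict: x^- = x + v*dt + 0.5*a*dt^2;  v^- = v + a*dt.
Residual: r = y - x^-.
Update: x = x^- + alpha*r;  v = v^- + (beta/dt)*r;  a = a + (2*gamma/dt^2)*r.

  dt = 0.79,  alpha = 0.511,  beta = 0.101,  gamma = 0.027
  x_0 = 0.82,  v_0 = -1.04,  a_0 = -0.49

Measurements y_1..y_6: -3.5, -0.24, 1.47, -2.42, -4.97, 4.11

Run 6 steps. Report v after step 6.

v_post = -0.8022

step 1: x_pred=-0.1545  r=-3.3455  x^+=-1.8641  v^+=-1.8548  a^+=-0.7795
step 2: x_pred=-3.5726  r=3.3326  x^+=-1.8696  v^+=-2.0445  a^+=-0.4911
step 3: x_pred=-3.6381  r=5.1081  x^+=-1.0278  v^+=-1.7795  a^+=-0.0491
step 4: x_pred=-2.4489  r=0.0289  x^+=-2.4342  v^+=-1.8146  a^+=-0.0466
step 5: x_pred=-3.8822  r=-1.0878  x^+=-4.4381  v^+=-1.9905  a^+=-0.1408
step 6: x_pred=-6.0545  r=10.1645  x^+=-0.8604  v^+=-0.8022  a^+=0.7387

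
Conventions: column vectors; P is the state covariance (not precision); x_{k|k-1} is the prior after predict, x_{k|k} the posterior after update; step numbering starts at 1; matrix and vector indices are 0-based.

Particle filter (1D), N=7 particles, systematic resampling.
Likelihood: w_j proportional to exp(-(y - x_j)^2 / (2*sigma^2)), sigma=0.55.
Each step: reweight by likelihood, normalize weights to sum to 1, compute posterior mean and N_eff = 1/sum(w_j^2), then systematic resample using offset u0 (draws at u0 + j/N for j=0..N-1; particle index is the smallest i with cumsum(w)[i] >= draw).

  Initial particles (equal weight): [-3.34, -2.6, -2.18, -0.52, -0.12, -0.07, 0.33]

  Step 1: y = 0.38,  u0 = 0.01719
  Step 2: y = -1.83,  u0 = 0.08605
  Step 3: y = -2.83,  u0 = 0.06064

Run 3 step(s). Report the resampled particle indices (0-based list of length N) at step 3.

step 1: w=[0.0000, 0.0000, 0.0000, 0.0995, 0.2510, 0.2715, 0.3779]  mean=0.0238  Neff=3.4544  idx=[3, 4, 4, 5, 5, 6, 6]
step 2: w=[0.6708, 0.0911, 0.0911, 0.0684, 0.0684, 0.0051, 0.0051]  mean=-0.3769  Neff=2.1008  idx=[0, 0, 0, 0, 0, 2, 4]
step 3: w=[0.1977, 0.1977, 0.1977, 0.1977, 0.1977, 0.0072, 0.0046]  mean=-0.5151  Neff=5.1173  idx=[0, 1, 1, 2, 3, 3, 4]

resampled_idx = [0, 1, 1, 2, 3, 3, 4]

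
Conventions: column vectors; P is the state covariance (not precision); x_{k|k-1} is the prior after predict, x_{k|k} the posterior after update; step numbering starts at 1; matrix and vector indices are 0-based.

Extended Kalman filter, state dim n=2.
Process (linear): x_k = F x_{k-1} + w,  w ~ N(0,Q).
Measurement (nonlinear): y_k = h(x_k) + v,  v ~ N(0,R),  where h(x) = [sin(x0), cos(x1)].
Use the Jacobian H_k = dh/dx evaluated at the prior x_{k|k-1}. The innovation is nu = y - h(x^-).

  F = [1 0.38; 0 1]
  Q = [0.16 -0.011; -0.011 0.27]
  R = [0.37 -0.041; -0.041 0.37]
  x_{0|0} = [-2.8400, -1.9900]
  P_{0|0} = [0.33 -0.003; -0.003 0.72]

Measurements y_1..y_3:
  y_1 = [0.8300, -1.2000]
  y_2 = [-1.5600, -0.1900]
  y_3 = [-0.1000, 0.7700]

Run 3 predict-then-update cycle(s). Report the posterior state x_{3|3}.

x_post = [-6.1527, -1.5214]

step 1: x^-=[-3.5962, -1.9900]  P^-=[0.5917 0.2596; 0.2596 0.9900]  H_jac=[-0.8984 0.0000; 0.0000 0.9134]  S=[0.8476 -0.2540; -0.2540 1.1960]  K=[-0.6064 0.0695; -0.0519 0.7451]  nu=[0.3909, -0.7930]  x^+=[-3.8883, -2.6011]  P^+=[0.2529 0.0554; 0.0554 0.3041]
step 2: x^-=[-4.8767, -2.6011]  P^-=[0.4989 0.1599; 0.1599 0.5741]  H_jac=[0.1636 0.0000; 0.0000 0.5146]  S=[0.3834 -0.0275; -0.0275 0.5220]  K=[0.2251 0.1695; 0.1093 0.5717]  nu=[-2.5465, 0.6675]  x^+=[-5.3367, -2.4979]  P^+=[0.4666 0.1040; 0.1040 0.4024]
step 3: x^-=[-6.2859, -2.4979]  P^-=[0.7637 0.2459; 0.2459 0.6724]  H_jac=[1.0000 0.0000; 0.0000 0.6002]  S=[1.1337 0.1066; 0.1066 0.6122]  K=[0.6618 0.1258; 0.1575 0.6318]  nu=[-0.0973, 1.5699]  x^+=[-6.1527, -1.5214]  P^+=[0.2397 0.0324; 0.0324 0.3787]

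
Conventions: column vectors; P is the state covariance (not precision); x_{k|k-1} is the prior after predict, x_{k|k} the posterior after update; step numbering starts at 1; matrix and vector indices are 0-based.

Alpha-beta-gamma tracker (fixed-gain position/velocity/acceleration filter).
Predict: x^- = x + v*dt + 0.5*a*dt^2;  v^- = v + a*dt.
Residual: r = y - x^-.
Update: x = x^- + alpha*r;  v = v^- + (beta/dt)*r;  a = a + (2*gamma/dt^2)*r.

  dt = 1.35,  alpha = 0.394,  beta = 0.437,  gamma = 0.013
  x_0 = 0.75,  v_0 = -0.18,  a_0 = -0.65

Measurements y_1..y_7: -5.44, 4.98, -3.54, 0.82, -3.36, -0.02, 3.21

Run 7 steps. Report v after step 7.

v_post = 1.5545

step 1: x_pred=-0.0853  r=-5.3547  x^+=-2.1951  v^+=-2.7908  a^+=-0.7264
step 2: x_pred=-6.6246  r=11.6046  x^+=-2.0524  v^+=-0.0150  a^+=-0.5608
step 3: x_pred=-2.5837  r=-0.9563  x^+=-2.9605  v^+=-1.0817  a^+=-0.5745
step 4: x_pred=-4.9443  r=5.7643  x^+=-2.6731  v^+=0.0087  a^+=-0.4922
step 5: x_pred=-3.1100  r=-0.2500  x^+=-3.2085  v^+=-0.7368  a^+=-0.4958
step 6: x_pred=-4.6550  r=4.6350  x^+=-2.8288  v^+=0.0942  a^+=-0.4297
step 7: x_pred=-3.0931  r=6.3031  x^+=-0.6097  v^+=1.5545  a^+=-0.3398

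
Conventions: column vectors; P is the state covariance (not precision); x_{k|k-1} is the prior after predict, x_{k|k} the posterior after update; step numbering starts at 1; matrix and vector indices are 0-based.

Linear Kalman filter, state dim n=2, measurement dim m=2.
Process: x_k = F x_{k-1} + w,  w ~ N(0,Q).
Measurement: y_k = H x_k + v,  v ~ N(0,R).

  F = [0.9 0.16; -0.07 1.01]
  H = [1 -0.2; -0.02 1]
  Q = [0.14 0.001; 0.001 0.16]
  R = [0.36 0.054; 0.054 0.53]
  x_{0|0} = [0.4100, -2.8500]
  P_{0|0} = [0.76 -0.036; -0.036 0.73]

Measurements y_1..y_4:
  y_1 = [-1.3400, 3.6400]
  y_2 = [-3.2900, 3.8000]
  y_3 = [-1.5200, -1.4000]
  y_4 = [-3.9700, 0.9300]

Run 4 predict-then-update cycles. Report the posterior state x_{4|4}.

step 1: x^-=[-0.0870, -2.9072]  P^-=[0.7639 0.0388; 0.0388 0.9135]  S=[1.1450 -0.1051; -0.1051 1.4422]  K=[0.6664 0.0648; -0.0681 0.6279]  nu=[-1.8344, 6.5455]  x^+=[-0.8851, 1.3275]  P^+=[0.2585 0.0755; 0.0755 0.3306]
step 2: x^-=[-0.5842, 1.4027]  P^-=[0.3796 0.1059; 0.1059 0.4878]  S=[0.7167 0.0552; 0.0552 1.0138]  K=[0.4947 0.0701; -0.0253 0.4805]  nu=[-2.4252, 2.3856]  x^+=[-1.6167, 2.6105]  P^+=[0.1954 0.0678; 0.0678 0.2547]
step 3: x^-=[-1.0374, 2.7497]  P^-=[0.3243 0.0907; 0.0907 0.4112]  S=[0.6645 0.0563; 0.0563 0.9377]  K=[0.4555 0.0624; -0.0244 0.4380]  nu=[0.0673, -4.1705]  x^+=[-1.2671, 0.9213]  P^+=[0.1796 0.0613; 0.0613 0.2321]
step 4: x^-=[-0.9929, 1.0192]  P^-=[0.3091 0.0822; 0.0822 0.3889]  S=[0.6517 0.0526; 0.0526 0.9158]  K=[0.4444 0.0575; -0.0275 0.4245]  nu=[-2.7732, -0.1091]  x^+=[-2.2315, 1.0491]  P^+=[0.1747 0.0580; 0.0580 0.2247]

x_post = [-2.2315, 1.0491]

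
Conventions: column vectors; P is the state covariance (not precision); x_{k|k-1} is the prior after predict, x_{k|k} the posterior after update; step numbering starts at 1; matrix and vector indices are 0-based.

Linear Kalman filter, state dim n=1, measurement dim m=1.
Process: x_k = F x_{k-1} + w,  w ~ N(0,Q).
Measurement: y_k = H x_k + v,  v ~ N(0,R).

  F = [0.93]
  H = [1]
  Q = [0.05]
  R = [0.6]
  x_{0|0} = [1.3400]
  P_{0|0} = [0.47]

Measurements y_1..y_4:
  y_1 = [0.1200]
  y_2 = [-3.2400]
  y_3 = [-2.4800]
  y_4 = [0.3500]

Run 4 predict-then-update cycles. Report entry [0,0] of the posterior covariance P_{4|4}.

P_post[0,0] = 0.1419

step 1: x^-=[1.2462]  P^-=[0.4565]  S=[1.0565]  K=[0.4321]  nu=[-1.1262]  x^+=[0.7596]  P^+=[0.2593]
step 2: x^-=[0.7064]  P^-=[0.2742]  S=[0.8742]  K=[0.3137]  nu=[-3.9464]  x^+=[-0.5315]  P^+=[0.1882]
step 3: x^-=[-0.4943]  P^-=[0.2128]  S=[0.8128]  K=[0.2618]  nu=[-1.9857]  x^+=[-1.0141]  P^+=[0.1571]
step 4: x^-=[-0.9432]  P^-=[0.1859]  S=[0.7859]  K=[0.2365]  nu=[1.2932]  x^+=[-0.6373]  P^+=[0.1419]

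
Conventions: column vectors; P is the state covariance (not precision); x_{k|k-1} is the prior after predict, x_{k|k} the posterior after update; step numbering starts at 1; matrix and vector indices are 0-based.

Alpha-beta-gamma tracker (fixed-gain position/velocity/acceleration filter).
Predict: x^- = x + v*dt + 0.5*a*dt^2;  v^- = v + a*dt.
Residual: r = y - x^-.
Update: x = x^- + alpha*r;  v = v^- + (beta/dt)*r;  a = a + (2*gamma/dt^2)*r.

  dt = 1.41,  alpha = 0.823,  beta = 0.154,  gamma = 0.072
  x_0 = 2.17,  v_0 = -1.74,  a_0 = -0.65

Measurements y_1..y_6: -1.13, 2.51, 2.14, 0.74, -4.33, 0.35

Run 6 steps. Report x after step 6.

x_post = -0.6711

step 1: x_pred=-0.9295  r=-0.2005  x^+=-1.0945  v^+=-2.6784  a^+=-0.6645
step 2: x_pred=-5.5316  r=8.0416  x^+=1.0866  v^+=-2.7371  a^+=-0.0821
step 3: x_pred=-2.8542  r=4.9942  x^+=1.2560  v^+=-2.3073  a^+=0.2797
step 4: x_pred=-1.7193  r=2.4593  x^+=0.3047  v^+=-1.6444  a^+=0.4578
step 5: x_pred=-1.5588  r=-2.7712  x^+=-3.8395  v^+=-1.3015  a^+=0.2571
step 6: x_pred=-5.4191  r=5.7691  x^+=-0.6711  v^+=-0.3089  a^+=0.6749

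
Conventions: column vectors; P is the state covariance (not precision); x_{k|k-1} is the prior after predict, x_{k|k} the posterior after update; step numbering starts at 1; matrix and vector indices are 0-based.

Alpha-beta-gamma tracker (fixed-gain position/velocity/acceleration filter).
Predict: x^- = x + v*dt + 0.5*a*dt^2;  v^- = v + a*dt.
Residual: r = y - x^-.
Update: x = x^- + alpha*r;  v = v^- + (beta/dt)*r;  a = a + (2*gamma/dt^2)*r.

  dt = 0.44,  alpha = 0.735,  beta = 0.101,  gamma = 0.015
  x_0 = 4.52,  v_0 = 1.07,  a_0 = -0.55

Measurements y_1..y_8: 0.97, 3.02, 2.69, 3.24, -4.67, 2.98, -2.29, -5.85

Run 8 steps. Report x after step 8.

step 1: x_pred=4.9376  r=-3.9676  x^+=2.0214  v^+=-0.0827  a^+=-1.1648
step 2: x_pred=1.8722  r=1.1478  x^+=2.7158  v^+=-0.3318  a^+=-0.9870
step 3: x_pred=2.4743  r=0.2157  x^+=2.6328  v^+=-0.7165  a^+=-0.9535
step 4: x_pred=2.2253  r=1.0147  x^+=2.9711  v^+=-0.9032  a^+=-0.7963
step 5: x_pred=2.4966  r=-7.1666  x^+=-2.7708  v^+=-2.8986  a^+=-1.9068
step 6: x_pred=-4.2308  r=7.2108  x^+=1.0691  v^+=-2.0824  a^+=-0.7894
step 7: x_pred=0.0765  r=-2.3665  x^+=-1.6629  v^+=-2.9730  a^+=-1.1561
step 8: x_pred=-3.0829  r=-2.7671  x^+=-5.1167  v^+=-4.1168  a^+=-1.5849

x_post = -5.1167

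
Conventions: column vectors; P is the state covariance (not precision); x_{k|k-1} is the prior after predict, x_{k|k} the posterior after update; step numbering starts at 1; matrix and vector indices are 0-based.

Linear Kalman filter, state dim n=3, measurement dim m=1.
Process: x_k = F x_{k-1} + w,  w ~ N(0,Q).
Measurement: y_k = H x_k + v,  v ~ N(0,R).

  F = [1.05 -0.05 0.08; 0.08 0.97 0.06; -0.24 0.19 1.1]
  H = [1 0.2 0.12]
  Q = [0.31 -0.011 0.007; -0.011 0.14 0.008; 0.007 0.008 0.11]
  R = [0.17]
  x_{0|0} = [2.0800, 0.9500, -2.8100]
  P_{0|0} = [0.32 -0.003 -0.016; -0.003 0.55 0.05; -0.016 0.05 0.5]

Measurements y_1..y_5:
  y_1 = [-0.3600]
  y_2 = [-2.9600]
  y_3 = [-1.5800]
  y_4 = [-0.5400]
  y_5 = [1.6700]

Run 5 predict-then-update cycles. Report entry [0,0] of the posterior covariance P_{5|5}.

P_post[0,0] = 0.2600

step 1: x^-=[1.9117, 0.9193, -3.4097]  P^-=[0.6646 -0.0088 -0.0557; -0.0088 0.6665 0.1896; -0.0557 0.1896 0.7829]  S=[0.8648]  K=[0.7588; 0.1703; 0.0881]  nu=[-2.0464]  x^+=[0.3589, 0.5709, -3.5900]  P^+=[0.1667 -0.1205 -0.1135; -0.1205 0.6415 0.1766; -0.1135 0.1766 0.7762]
step 2: x^-=[0.0611, 0.3670, -3.9267]  P^-=[0.4926 -0.1414 -0.1342; -0.1414 0.7482 0.3826; -0.1342 0.3826 1.2267]  S=[0.6398]  K=[0.7005; 0.0847; 0.1399]  nu=[-2.6233]  x^+=[-1.7766, 0.1449, -4.2937]  P^+=[0.1786 -0.1793 -0.1969; -0.1793 0.7436 0.3750; -0.1969 0.3750 1.2142]
step 3: x^-=[-2.2162, -0.2592, -4.2692]  P^-=[0.4993 -0.1939 -0.2147; -0.1939 0.8591 0.6507; -0.2147 0.6507 1.8934]  S=[0.6331]  K=[0.6867; 0.0885; 0.2253]  nu=[1.2004]  x^+=[-1.3919, -0.1529, -3.9988]  P^+=[0.2007 -0.2323 -0.3127; -0.2323 0.8541 0.6381; -0.3127 0.6381 1.8613]
step 4: x^-=[-1.7738, -0.4996, -4.0937]  P^-=[0.5121 -0.2364 -0.3176; -0.2364 0.9869 1.0001; -0.3176 1.0001 2.8575]  S=[0.6399]  K=[0.6668; 0.1265; 0.3521]  nu=[1.8249]  x^+=[-0.5569, -0.2688, -3.4511]  P^+=[0.2276 -0.2904 -0.4678; -0.2904 0.9766 0.9716; -0.4678 0.9716 2.7782]
step 5: x^-=[-0.8474, -0.5124, -3.7136]  P^-=[0.5253 -0.2805 -0.4466; -0.2805 1.1339 1.4435; -0.4466 1.4435 4.1996]  S=[0.6510]  K=[0.6384; 0.1835; 0.5316]  nu=[3.0655]  x^+=[1.1095, 0.0502, -2.0841]  P^+=[0.2600 -0.3568 -0.6675; -0.3568 1.1120 1.3800; -0.6675 1.3800 4.0156]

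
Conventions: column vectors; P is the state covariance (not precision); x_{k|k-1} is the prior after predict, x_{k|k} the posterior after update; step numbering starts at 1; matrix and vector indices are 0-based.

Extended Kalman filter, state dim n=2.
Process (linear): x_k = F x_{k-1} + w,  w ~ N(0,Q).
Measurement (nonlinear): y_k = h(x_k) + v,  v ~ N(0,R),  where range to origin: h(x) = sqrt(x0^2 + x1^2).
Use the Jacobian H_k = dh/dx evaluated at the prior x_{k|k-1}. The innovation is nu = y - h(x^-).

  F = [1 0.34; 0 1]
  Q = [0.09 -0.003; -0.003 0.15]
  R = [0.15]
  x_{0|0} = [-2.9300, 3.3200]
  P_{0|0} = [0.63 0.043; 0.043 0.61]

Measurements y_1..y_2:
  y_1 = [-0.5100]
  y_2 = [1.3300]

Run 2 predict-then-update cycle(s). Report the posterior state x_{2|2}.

x_post = [-1.2701, -0.1862]

step 1: x^-=[-1.8012, 3.3200]  P^-=[0.8198 0.2474; 0.2474 0.7600]  H_jac=[-0.4769 0.8790]  S=[0.7162]  K=[-0.2422; 0.7680]  nu=[-4.2871]  x^+=[-0.7629, 0.0274]  P^+=[0.7777 0.3806; 0.3806 0.3376]
step 2: x^-=[-0.7535, 0.0274]  P^-=[1.1656 0.4924; 0.4924 0.4876]  H_jac=[-0.9993 0.0364]  S=[1.2789]  K=[-0.8968; -0.3709]  nu=[0.5760]  x^+=[-1.2701, -0.1862]  P^+=[0.1370 0.0670; 0.0670 0.3116]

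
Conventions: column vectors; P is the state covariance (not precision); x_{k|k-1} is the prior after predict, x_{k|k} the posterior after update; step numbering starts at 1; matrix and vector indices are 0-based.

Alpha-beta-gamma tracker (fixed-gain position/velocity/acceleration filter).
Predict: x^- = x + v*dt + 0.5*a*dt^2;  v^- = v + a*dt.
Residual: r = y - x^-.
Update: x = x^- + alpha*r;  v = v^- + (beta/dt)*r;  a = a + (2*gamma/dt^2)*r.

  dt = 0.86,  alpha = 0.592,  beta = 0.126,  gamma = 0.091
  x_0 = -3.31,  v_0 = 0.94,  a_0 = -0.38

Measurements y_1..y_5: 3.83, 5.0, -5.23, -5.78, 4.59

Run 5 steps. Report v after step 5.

step 1: x_pred=-2.6421  r=6.4721  x^+=1.1894  v^+=1.5614  a^+=1.2127
step 2: x_pred=2.9807  r=2.0193  x^+=4.1761  v^+=2.9002  a^+=1.7096
step 3: x_pred=7.3025  r=-12.5325  x^+=-0.1168  v^+=2.5343  a^+=-1.3744
step 4: x_pred=1.5545  r=-7.3345  x^+=-2.7875  v^+=0.2777  a^+=-3.1793
step 5: x_pred=-3.7244  r=8.3144  x^+=1.1977  v^+=-1.2383  a^+=-1.1333

v_post = -1.2383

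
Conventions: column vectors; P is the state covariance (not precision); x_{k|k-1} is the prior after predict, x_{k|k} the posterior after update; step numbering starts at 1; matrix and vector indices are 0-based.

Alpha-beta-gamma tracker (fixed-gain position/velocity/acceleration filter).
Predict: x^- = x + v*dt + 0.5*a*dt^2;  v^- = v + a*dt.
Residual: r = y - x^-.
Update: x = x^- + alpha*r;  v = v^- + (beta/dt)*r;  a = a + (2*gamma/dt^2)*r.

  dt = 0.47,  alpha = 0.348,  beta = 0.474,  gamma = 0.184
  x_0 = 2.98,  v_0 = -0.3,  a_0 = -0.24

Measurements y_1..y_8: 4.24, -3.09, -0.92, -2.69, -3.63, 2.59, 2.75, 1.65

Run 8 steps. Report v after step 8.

step 1: x_pred=2.8125  r=1.4275  x^+=3.3093  v^+=1.0269  a^+=2.1381
step 2: x_pred=4.0280  r=-7.1180  x^+=1.5510  v^+=-5.1469  a^+=-9.7199
step 3: x_pred=-1.9416  r=1.0216  x^+=-1.5861  v^+=-8.6849  a^+=-8.0180
step 4: x_pred=-6.5536  r=3.8636  x^+=-5.2091  v^+=-8.5569  a^+=-1.5816
step 5: x_pred=-9.4055  r=5.7755  x^+=-7.3956  v^+=-3.4756  a^+=8.0399
step 6: x_pred=-8.1411  r=10.7311  x^+=-4.4067  v^+=11.1256  a^+=25.9170
step 7: x_pred=3.6849  r=-0.9349  x^+=3.3595  v^+=22.3638  a^+=24.3596
step 8: x_pred=16.5610  r=-14.9110  x^+=11.3720  v^+=18.7749  a^+=-0.4809

v_post = 18.7749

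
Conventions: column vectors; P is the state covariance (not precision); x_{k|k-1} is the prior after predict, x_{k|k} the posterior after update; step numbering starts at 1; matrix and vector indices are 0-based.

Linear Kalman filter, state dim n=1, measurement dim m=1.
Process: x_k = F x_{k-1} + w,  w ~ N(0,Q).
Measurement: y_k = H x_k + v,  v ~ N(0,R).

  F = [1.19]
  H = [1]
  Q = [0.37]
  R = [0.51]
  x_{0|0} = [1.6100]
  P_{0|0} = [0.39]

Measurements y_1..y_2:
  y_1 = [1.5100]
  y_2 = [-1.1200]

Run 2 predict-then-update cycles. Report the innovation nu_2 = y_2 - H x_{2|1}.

innov = [-3.0889]

step 1: x^-=[1.9159]  P^-=[0.9223]  S=[1.4323]  K=[0.6439]  nu=[-0.4059]  x^+=[1.6545]  P^+=[0.3284]
step 2: x^-=[1.9689]  P^-=[0.8350]  S=[1.3450]  K=[0.6208]  nu=[-3.0889]  x^+=[0.0512]  P^+=[0.3166]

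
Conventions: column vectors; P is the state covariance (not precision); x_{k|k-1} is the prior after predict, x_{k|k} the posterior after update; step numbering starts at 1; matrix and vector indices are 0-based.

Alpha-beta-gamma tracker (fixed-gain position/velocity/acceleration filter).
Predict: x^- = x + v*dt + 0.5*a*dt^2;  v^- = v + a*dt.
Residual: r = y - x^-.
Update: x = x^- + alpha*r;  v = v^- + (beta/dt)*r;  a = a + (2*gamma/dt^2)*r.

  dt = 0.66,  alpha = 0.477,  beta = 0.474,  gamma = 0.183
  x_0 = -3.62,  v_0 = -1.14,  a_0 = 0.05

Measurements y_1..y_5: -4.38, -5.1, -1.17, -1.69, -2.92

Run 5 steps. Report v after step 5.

step 1: x_pred=-4.3615  r=-0.0185  x^+=-4.3703  v^+=-1.1203  a^+=0.0345
step 2: x_pred=-5.1022  r=0.0022  x^+=-5.1012  v^+=-1.0959  a^+=0.0363
step 3: x_pred=-5.8166  r=4.6466  x^+=-3.6002  v^+=2.2651  a^+=3.9405
step 4: x_pred=-1.2470  r=-0.4430  x^+=-1.4583  v^+=4.5476  a^+=3.5682
step 5: x_pred=2.3203  r=-5.2403  x^+=-0.1793  v^+=3.1392  a^+=-0.8348

v_post = 3.1392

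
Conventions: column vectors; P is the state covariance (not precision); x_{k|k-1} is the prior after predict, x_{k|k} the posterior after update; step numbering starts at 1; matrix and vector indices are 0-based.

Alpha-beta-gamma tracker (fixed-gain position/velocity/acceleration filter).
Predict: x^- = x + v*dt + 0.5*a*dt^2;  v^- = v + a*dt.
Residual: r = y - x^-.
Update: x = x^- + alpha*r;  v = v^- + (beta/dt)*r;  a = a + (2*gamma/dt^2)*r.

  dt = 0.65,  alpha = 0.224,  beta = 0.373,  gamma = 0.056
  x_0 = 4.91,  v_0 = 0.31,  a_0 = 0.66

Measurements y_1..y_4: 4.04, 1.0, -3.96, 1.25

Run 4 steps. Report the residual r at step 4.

step 1: x_pred=5.2509  r=-1.2109  x^+=4.9797  v^+=0.0441  a^+=0.3390
step 2: x_pred=5.0800  r=-4.0800  x^+=4.1661  v^+=-2.0768  a^+=-0.7426
step 3: x_pred=2.6593  r=-6.6193  x^+=1.1765  v^+=-6.3579  a^+=-2.4972
step 4: x_pred=-3.4836  r=4.7336  x^+=-2.4233  v^+=-5.2647  a^+=-1.2424

resid = 4.7336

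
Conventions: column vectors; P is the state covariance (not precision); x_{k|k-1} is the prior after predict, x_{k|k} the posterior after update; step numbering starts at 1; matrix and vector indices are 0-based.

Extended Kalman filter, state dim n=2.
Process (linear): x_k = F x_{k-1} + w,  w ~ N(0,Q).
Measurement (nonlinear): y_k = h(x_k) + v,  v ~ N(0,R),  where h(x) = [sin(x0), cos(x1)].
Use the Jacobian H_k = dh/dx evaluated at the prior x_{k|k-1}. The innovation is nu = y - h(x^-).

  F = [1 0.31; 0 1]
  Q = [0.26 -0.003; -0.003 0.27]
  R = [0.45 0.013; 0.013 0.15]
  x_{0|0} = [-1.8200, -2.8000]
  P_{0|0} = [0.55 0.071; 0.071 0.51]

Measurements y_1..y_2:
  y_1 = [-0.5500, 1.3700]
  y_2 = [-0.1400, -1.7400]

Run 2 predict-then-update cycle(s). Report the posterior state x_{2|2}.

x_post = [-3.1946, -3.1274]

step 1: x^-=[-2.6880, -2.8000]  P^-=[0.9030 0.2261; 0.2261 0.7800]  H_jac=[-0.8989 0.0000; 0.0000 0.3350]  S=[1.1796 -0.0551; -0.0551 0.2375]  K=[-0.6806 0.1610; -0.1222 1.0717]  nu=[-0.1118, 2.3122]  x^+=[-2.2395, -0.3084]  P^+=[0.3384 0.0457; 0.0457 0.4751]
step 2: x^-=[-2.3351, -0.3084]  P^-=[0.6724 0.1900; 0.1900 0.7451]  H_jac=[-0.6921 0.0000; 0.0000 0.3035]  S=[0.7720 -0.0269; -0.0269 0.2186]  K=[-0.5961 0.1904; -0.1348 1.0178]  nu=[0.5818, -2.6928]  x^+=[-3.1946, -3.1274]  P^+=[0.3840 0.0686; 0.0686 0.4972]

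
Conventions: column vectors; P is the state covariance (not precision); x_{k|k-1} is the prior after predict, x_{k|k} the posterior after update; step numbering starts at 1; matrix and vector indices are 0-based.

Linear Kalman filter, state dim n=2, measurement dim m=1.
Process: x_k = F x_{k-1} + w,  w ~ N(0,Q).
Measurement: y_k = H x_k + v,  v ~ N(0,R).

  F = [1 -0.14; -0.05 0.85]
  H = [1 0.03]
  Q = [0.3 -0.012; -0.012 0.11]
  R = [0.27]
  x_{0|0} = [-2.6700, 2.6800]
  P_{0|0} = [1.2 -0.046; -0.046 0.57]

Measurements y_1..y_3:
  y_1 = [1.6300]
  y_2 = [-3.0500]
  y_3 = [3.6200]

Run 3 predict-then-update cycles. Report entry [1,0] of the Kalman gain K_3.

step 1: x^-=[-3.0452, 2.4115]  P^-=[1.5241 -0.1793; -0.1793 0.5287]  S=[1.7838]  K=[0.8514; -0.0916]  nu=[4.6029]  x^+=[0.8736, 1.9899]  P^+=[0.2311 -0.0401; -0.0401 0.5138]
step 2: x^-=[0.5950, 1.6477]  P^-=[0.5524 -0.1191; -0.1191 0.4852]  S=[0.8157]  K=[0.6728; -0.1282]  nu=[-3.6944]  x^+=[-1.8907, 2.1212]  P^+=[0.1831 -0.0488; -0.0488 0.4718]
step 3: x^-=[-2.1877, 1.8976]  P^-=[0.5060 -0.1191; -0.1191 0.4555]  S=[0.7693]  K=[0.6531; -0.1370]  nu=[5.7508]  x^+=[1.5684, 1.1095]  P^+=[0.1779 -0.0502; -0.0502 0.4410]

K[1,0] = -0.1370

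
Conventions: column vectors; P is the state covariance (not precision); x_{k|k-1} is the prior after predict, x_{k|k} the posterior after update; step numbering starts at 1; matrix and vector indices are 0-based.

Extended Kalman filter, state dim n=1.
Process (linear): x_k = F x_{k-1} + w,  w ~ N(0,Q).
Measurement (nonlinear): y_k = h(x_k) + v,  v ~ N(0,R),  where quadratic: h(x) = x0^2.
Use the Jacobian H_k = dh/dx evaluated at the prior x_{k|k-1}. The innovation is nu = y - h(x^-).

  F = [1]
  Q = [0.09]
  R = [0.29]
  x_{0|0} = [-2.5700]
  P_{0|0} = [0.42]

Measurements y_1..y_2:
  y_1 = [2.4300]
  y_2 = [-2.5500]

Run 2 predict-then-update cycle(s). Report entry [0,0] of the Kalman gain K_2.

step 1: x^-=[-2.5700]  P^-=[0.5100]  H_jac=[-5.1400]  S=[13.7640]  K=[-0.1905]  nu=[-4.1749]  x^+=[-1.7749]  P^+=[0.0107]
step 2: x^-=[-1.7749]  P^-=[0.1007]  H_jac=[-3.5498]  S=[1.5595]  K=[-0.2293]  nu=[-5.7002]  x^+=[-0.4677]  P^+=[0.0187]

K[0,0] = -0.2293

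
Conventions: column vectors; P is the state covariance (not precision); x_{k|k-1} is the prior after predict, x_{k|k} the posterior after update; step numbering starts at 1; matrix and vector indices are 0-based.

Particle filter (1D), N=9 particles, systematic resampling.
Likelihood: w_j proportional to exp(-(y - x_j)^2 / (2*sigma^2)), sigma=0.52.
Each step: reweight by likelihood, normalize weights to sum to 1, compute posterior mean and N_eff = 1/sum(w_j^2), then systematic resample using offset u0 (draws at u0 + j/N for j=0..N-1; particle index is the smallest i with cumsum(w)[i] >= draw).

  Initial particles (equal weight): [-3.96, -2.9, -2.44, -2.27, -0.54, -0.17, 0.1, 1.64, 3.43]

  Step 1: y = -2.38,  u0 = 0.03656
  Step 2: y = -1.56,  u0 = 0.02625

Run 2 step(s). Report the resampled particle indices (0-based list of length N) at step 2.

resampled_idx = [1, 2, 3, 5, 6, 6, 7, 7, 8]

step 1: w=[0.0038, 0.2342, 0.3836, 0.3776, 0.0007, 0.0000, 0.0000, 0.0000, 0.0000]  mean=-2.4878  Neff=2.9020  idx=[1, 1, 2, 2, 2, 2, 3, 3, 3]
step 2: w=[0.0164, 0.0164, 0.1081, 0.1081, 0.1081, 0.1081, 0.1782, 0.1782, 0.1782]  mean=-2.3641  Neff=7.0115  idx=[1, 2, 3, 5, 6, 6, 7, 7, 8]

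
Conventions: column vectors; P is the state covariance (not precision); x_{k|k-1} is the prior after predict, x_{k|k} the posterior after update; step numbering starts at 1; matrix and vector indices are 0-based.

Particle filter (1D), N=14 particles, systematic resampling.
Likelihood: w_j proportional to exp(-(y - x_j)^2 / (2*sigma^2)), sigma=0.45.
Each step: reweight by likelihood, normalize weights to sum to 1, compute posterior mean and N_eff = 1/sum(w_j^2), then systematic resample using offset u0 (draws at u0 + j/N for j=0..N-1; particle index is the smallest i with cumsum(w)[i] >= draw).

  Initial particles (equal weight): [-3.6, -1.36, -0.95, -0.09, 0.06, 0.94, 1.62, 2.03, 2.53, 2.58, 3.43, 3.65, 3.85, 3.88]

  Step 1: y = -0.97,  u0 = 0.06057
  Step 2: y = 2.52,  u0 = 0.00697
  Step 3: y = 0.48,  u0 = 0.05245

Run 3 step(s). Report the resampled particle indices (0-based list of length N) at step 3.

step 1: w=[0.0000, 0.3603, 0.5240, 0.0775, 0.0382, 0.0001, 0.0000, 0.0000, 0.0000, 0.0000, 0.0000, 0.0000, 0.0000, 0.0000]  mean=-0.9924  Neff=2.4284  idx=[1, 1, 1, 1, 1, 2, 2, 2, 2, 2, 2, 2, 3, 4]
step 2: w=[0.0000, 0.0000, 0.0000, 0.0000, 0.0000, 0.0000, 0.0000, 0.0000, 0.0000, 0.0000, 0.0000, 0.0000, 0.1326, 0.8674]  mean=0.0401  Neff=1.2989  idx=[12, 12, 13, 13, 13, 13, 13, 13, 13, 13, 13, 13, 13, 13]
step 3: w=[0.0518, 0.0518, 0.0747, 0.0747, 0.0747, 0.0747, 0.0747, 0.0747, 0.0747, 0.0747, 0.0747, 0.0747, 0.0747, 0.0747]  mean=0.0445  Neff=13.8255  idx=[1, 2, 3, 4, 5, 6, 7, 8, 8, 9, 10, 11, 12, 13]

resampled_idx = [1, 2, 3, 4, 5, 6, 7, 8, 8, 9, 10, 11, 12, 13]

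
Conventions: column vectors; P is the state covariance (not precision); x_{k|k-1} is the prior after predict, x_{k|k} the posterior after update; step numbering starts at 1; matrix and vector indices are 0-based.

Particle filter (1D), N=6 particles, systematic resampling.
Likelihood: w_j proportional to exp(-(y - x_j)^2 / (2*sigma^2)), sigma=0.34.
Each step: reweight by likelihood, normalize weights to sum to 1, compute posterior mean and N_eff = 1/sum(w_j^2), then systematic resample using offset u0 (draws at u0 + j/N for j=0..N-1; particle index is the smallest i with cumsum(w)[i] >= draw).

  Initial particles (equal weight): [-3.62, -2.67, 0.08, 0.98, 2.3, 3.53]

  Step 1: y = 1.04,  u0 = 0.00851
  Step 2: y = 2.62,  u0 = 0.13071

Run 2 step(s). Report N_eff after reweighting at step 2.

step 1: w=[0.0000, 0.0000, 0.0185, 0.9805, 0.0010, 0.0000]  mean=0.9647  Neff=1.0399  idx=[2, 3, 3, 3, 3, 3]
step 2: w=[0.0000, 0.2000, 0.2000, 0.2000, 0.2000, 0.2000]  mean=0.9800  Neff=5.0000  idx=[1, 2, 3, 4, 4, 5]

N_eff = 5.0000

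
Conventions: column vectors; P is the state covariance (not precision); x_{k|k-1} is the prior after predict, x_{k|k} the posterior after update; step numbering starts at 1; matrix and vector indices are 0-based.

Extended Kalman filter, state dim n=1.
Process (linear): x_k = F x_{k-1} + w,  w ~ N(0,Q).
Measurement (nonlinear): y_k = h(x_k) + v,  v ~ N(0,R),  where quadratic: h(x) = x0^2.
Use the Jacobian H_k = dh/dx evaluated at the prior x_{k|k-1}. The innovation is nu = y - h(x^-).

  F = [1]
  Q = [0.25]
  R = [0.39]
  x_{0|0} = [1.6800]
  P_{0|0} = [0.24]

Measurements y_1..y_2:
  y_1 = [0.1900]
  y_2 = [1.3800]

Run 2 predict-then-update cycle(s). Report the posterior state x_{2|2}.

step 1: x^-=[1.6800]  P^-=[0.4900]  H_jac=[3.3600]  S=[5.9219]  K=[0.2780]  nu=[-2.6324]  x^+=[0.9481]  P^+=[0.0323]
step 2: x^-=[0.9481]  P^-=[0.2823]  H_jac=[1.8963]  S=[1.4050]  K=[0.3810]  nu=[0.4810]  x^+=[1.1314]  P^+=[0.0784]

x_post = [1.1314]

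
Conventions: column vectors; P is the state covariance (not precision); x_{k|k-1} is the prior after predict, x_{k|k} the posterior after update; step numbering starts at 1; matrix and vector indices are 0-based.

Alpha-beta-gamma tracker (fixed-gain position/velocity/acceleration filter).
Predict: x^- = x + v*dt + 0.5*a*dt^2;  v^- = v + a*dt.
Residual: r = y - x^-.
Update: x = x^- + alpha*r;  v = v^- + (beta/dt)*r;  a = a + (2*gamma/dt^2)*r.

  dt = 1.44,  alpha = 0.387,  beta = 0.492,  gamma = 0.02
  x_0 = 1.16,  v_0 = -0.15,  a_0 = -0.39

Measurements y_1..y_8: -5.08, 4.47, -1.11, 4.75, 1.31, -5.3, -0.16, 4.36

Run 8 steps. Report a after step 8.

a_post = -0.1207

step 1: x_pred=0.5396  r=-5.6196  x^+=-1.6352  v^+=-2.6316  a^+=-0.4984
step 2: x_pred=-5.9415  r=10.4115  x^+=-1.9122  v^+=0.2079  a^+=-0.2976
step 3: x_pred=-1.9214  r=0.8114  x^+=-1.6074  v^+=0.0566  a^+=-0.2819
step 4: x_pred=-1.8181  r=6.5681  x^+=0.7237  v^+=1.8948  a^+=-0.1552
step 5: x_pred=3.2913  r=-1.9813  x^+=2.5245  v^+=0.9943  a^+=-0.1934
step 6: x_pred=3.7558  r=-9.0558  x^+=0.2512  v^+=-2.3783  a^+=-0.3681
step 7: x_pred=-3.5552  r=3.3952  x^+=-2.2413  v^+=-1.7484  a^+=-0.3026
step 8: x_pred=-5.0727  r=9.4327  x^+=-1.4222  v^+=1.0387  a^+=-0.1207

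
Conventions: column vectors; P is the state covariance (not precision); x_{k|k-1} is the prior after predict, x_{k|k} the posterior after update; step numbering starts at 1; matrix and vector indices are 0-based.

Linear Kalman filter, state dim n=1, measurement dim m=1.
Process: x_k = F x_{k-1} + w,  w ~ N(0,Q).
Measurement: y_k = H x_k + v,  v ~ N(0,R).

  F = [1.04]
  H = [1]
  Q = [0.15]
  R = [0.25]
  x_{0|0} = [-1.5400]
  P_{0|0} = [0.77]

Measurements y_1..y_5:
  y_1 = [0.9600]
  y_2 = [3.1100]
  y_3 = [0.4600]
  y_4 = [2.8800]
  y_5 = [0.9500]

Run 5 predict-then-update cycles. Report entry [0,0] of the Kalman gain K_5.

K[0,0] = 0.5433

step 1: x^-=[-1.6016]  P^-=[0.9828]  S=[1.2328]  K=[0.7972]  nu=[2.5616]  x^+=[0.4405]  P^+=[0.1993]
step 2: x^-=[0.4582]  P^-=[0.3656]  S=[0.6156]  K=[0.5939]  nu=[2.6518]  x^+=[2.0330]  P^+=[0.1485]
step 3: x^-=[2.1143]  P^-=[0.3106]  S=[0.5606]  K=[0.5540]  nu=[-1.6543]  x^+=[1.1978]  P^+=[0.1385]
step 4: x^-=[1.2457]  P^-=[0.2998]  S=[0.5498]  K=[0.5453]  nu=[1.6343]  x^+=[2.1369]  P^+=[0.1363]
step 5: x^-=[2.2223]  P^-=[0.2974]  S=[0.5474]  K=[0.5433]  nu=[-1.2723]  x^+=[1.5310]  P^+=[0.1358]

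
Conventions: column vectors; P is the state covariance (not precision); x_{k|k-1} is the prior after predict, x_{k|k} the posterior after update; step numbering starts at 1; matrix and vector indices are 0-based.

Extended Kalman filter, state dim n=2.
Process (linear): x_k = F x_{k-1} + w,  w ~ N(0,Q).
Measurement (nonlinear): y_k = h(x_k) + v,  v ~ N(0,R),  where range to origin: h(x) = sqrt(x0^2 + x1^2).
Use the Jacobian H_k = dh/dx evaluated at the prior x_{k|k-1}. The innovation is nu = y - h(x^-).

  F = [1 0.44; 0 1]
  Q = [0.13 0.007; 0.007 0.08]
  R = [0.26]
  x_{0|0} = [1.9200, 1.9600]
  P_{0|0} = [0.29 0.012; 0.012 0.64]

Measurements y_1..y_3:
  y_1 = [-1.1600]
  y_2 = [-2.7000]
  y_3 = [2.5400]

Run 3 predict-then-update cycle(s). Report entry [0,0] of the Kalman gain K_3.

step 1: x^-=[2.7824, 1.9600]  P^-=[0.5545 0.3006; 0.3006 0.7200]  H_jac=[0.8175 0.5759]  S=[1.1524]  K=[0.5436; 0.5730]  nu=[-4.5634]  x^+=[0.3019, -0.6551]  P^+=[0.2140 -0.0584; -0.0584 0.3416]
step 2: x^-=[0.0137, -0.6551]  P^-=[0.3587 0.0989; 0.0989 0.4216]  H_jac=[0.0209 -0.9998]  S=[0.6774]  K=[-0.1350; -0.6191]  nu=[-3.3552]  x^+=[0.4665, 1.4223]  P^+=[0.3464 0.0423; 0.0423 0.1619]
step 3: x^-=[1.0923, 1.4223]  P^-=[0.5450 0.1206; 0.1206 0.2419]  H_jac=[0.6091 0.7931]  S=[0.7308]  K=[0.5851; 0.3630]  nu=[0.7467]  x^+=[1.5291, 1.6933]  P^+=[0.2948 -0.0346; -0.0346 0.1456]

K[0,0] = 0.5851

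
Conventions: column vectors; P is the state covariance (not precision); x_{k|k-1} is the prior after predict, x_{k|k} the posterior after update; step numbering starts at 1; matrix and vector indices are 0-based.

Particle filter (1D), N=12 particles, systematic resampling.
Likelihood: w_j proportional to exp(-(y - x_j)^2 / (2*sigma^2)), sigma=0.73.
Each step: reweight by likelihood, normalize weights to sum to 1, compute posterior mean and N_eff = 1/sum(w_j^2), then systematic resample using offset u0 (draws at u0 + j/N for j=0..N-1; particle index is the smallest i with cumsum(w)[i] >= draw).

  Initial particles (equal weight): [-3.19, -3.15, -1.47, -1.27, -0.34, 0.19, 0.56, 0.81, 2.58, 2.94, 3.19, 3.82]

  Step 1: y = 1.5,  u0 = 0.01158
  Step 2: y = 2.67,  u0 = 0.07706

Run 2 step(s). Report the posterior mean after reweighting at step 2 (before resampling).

post_mean = 2.5671

step 1: w=[0.0000, 0.0000, 0.0001, 0.0004, 0.0223, 0.1068, 0.2332, 0.3418, 0.1789, 0.0764, 0.0366, 0.0034]  mean=1.2355  Neff=4.4977  idx=[4, 5, 6, 6, 6, 7, 7, 7, 7, 8, 8, 9]
step 2: w=[0.0001, 0.0010, 0.0049, 0.0049, 0.0049, 0.0125, 0.0125, 0.0125, 0.0125, 0.3177, 0.3177, 0.2990]  mean=2.5671  Neff=3.4254  idx=[9, 9, 9, 9, 10, 10, 10, 10, 11, 11, 11, 11]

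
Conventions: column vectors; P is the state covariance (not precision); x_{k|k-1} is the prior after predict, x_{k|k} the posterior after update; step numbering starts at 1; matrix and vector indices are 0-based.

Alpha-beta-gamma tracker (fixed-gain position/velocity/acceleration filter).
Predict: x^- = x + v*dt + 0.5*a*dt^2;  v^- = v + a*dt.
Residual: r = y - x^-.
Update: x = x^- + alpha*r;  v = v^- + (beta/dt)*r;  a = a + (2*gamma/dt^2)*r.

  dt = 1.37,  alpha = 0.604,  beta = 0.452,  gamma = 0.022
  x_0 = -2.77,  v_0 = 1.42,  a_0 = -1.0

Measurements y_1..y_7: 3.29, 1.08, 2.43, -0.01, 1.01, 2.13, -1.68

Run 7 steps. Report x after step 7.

step 1: x_pred=-1.7631  r=5.0531  x^+=1.2890  v^+=1.7171  a^+=-0.8815
step 2: x_pred=2.8142  r=-1.7342  x^+=1.7667  v^+=-0.0627  a^+=-0.9222
step 3: x_pred=0.8154  r=1.6146  x^+=1.7906  v^+=-0.7934  a^+=-0.8843
step 4: x_pred=-0.1263  r=0.1163  x^+=-0.0561  v^+=-1.9666  a^+=-0.8816
step 5: x_pred=-3.5777  r=4.5877  x^+=-0.8067  v^+=-1.6608  a^+=-0.7741
step 6: x_pred=-3.8085  r=5.9385  x^+=-0.2216  v^+=-0.7620  a^+=-0.6349
step 7: x_pred=-1.8614  r=0.1814  x^+=-1.7518  v^+=-1.5719  a^+=-0.6306

x_post = -1.7518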